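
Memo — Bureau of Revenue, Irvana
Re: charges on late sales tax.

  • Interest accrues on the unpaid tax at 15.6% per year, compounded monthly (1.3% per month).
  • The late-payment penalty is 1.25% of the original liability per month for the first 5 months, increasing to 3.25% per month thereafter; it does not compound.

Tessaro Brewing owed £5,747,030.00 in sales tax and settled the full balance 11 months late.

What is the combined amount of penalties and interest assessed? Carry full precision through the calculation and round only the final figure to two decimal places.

Penalty, months 1–5: 5 × 1.25% × £5,747,030.00 = £359,189.38…
Penalty, months 6–11: 6 × 3.25% × £5,747,030.00 = £1,120,670.85
Interest: £5,747,030.00 × ((1 + 0.013)^11 − 1) = £5,747,030.00 × 0.1526671… = £877,382.4262…
Penalties + interest = £1,479,860.2250 + £877,382.4262… = £2,357,242.65

£2,357,242.65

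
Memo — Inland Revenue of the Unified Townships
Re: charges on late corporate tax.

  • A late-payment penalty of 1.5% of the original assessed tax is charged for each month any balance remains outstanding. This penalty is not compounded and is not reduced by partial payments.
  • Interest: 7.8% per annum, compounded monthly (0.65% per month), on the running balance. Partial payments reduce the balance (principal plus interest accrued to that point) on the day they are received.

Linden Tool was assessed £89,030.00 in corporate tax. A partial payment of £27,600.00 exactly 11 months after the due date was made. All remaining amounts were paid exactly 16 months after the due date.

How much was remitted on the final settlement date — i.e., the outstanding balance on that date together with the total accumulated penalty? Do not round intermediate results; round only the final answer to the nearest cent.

£91,612.95

Balance at month 11: £89,030.0000 × (1 + 0.0065)^11 = £95,606.6156…
After £27,600.00 payment: £95,606.6156… − £27,600.00 = £68,006.6156…
Balance at month 16: £68,006.6156… × (1 + 0.0065)^5 = £70,245.7508…
Penalty: 16 × 1.5% × £89,030.00 = £21,367.20
Final settlement = outstanding balance + penalty = £70,245.7508… + £21,367.20 = £91,612.95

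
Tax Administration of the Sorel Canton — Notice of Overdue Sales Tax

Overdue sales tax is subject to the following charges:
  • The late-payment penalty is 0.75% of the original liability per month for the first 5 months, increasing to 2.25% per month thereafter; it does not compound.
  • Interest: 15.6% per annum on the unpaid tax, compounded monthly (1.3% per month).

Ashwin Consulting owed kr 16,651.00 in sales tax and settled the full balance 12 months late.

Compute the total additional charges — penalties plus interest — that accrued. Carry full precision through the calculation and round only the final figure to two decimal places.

Penalty, months 1–5: 5 × 0.75% × kr 16,651.00 = kr 624.41…
Penalty, months 6–12: 7 × 2.25% × kr 16,651.00 = kr 2,622.53…
Interest: kr 16,651.00 × ((1 + 0.013)^12 − 1) = kr 16,651.00 × 0.1676518… = kr 2,791.5697…
Penalties + interest = kr 3,246.9450 + kr 2,791.5697… = kr 6,038.51

kr 6,038.51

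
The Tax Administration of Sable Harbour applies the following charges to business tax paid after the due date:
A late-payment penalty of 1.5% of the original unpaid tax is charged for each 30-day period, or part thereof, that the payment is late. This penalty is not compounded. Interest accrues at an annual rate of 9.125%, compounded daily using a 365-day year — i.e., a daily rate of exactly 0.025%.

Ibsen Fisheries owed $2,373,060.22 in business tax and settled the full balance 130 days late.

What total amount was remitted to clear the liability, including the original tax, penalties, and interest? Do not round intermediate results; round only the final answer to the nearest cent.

Penalty periods: ⌈130/30⌉ = 5; penalty = 5 × 1.5% × $2,373,060.22 = $177,979.52…
Interest: $2,373,060.22 × ((1 + 0.00025)^130 − 1) = $2,373,060.22 × 0.03302970… = $78,381.4604…
Total = $2,373,060.22 + $177,979.5165 + $78,381.4604… = $2,629,421.20

$2,629,421.20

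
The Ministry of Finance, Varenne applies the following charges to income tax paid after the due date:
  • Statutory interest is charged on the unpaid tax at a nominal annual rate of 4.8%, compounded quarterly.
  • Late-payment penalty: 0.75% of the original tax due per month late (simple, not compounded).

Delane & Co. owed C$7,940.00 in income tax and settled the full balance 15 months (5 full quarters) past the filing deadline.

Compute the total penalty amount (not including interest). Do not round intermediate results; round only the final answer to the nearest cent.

Late-payment penalty = 0.75% × C$7,940.00 × 15 mo = C$893.25

C$893.25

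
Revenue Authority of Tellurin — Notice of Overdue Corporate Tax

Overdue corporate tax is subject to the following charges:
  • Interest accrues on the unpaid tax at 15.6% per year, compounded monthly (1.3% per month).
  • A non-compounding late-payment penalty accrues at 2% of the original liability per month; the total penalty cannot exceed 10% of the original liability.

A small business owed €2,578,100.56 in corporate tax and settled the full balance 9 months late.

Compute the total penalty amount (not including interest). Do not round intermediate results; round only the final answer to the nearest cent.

€257,810.06

Penalty (uncapped): 9 × 2% × €2,578,100.56 = €464,058.10…; cap = 10% × €2,578,100.56 = €257,810.06… → penalty = €257,810.06…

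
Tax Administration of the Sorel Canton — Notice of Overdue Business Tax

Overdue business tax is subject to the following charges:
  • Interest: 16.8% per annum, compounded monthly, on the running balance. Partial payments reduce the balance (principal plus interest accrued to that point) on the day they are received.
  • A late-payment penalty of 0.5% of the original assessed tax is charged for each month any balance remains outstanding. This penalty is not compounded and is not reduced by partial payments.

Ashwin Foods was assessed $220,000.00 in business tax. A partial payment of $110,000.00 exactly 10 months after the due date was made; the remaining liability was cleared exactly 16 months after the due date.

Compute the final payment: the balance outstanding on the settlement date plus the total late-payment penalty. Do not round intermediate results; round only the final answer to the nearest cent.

Monthly rate = 16.8% ÷ 12 = 1.4%
Balance at month 10: $220,000.0000 × (1 + 0.014)^10 = $252,814.6466…
After $110,000.00 payment: $252,814.6466… − $110,000.00 = $142,814.6466…
Balance at month 16: $142,814.6466… × (1 + 0.014)^6 = $155,238.8724…
Penalty: 16 × 0.5% × $220,000.00 = $17,600.00
Final settlement = outstanding balance + penalty = $155,238.8724… + $17,600.00 = $172,838.87

$172,838.87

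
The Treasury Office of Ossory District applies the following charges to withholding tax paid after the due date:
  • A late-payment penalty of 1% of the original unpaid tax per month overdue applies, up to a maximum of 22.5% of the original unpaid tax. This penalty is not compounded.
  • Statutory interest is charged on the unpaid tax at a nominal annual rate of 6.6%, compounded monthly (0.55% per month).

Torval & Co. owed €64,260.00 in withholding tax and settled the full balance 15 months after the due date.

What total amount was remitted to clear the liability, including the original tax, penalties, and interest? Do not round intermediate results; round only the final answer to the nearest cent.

€79,409.50

Penalty: 15 × 1% × €64,260.00 = €9,639.00 (below the 22.5% cap of €14,458.50)
Interest: €64,260.00 × ((1 + 0.0055)^15 − 1) = €64,260.00 × 0.0857532… = €5,510.5016…
Total = €64,260.00 + €9,639.0000 + €5,510.5016… = €79,409.50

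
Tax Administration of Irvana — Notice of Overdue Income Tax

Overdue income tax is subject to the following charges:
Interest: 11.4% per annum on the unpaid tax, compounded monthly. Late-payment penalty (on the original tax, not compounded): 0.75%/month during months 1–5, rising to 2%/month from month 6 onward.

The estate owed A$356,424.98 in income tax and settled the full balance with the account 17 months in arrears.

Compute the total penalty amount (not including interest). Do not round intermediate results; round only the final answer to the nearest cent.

Penalty, months 1–5: 5 × 0.75% × A$356,424.98 = A$13,365.94…
Penalty, months 6–17: 12 × 2% × A$356,424.98 = A$85,542.00…
Total penalty = A$13,365.94… + A$85,542.00… = A$98,907.93

A$98,907.93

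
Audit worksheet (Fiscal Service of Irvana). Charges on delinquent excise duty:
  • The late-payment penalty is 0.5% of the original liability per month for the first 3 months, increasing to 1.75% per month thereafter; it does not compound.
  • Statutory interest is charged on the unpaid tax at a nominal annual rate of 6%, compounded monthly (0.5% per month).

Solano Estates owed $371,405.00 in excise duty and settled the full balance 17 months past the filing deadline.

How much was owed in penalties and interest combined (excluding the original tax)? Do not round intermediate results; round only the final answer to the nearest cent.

Penalty, months 1–3: 3 × 0.5% × $371,405.00 = $5,571.08…
Penalty, months 4–17: 14 × 1.75% × $371,405.00 = $90,994.23…
Interest: $371,405.00 × ((1 + 0.005)^17 − 1) = $371,405.00 × 0.0884865… = $32,864.3311…
Penalties + interest = $96,565.3000 + $32,864.3311… = $129,429.63

$129,429.63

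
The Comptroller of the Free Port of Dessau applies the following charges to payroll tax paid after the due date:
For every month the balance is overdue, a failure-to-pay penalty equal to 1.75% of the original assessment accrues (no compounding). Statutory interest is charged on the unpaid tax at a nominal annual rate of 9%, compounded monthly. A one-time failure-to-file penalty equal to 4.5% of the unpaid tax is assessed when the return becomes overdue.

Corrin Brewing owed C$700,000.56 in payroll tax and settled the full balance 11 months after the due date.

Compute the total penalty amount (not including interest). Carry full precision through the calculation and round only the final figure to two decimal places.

C$166,250.13

Failure-to-file penalty: 4.5% × C$700,000.56 = C$31,500.03…
Failure-to-pay penalty: 11 × 1.75% × C$700,000.56 = C$134,750.11…
Total penalty = C$31,500.03… + C$134,750.11… = C$166,250.13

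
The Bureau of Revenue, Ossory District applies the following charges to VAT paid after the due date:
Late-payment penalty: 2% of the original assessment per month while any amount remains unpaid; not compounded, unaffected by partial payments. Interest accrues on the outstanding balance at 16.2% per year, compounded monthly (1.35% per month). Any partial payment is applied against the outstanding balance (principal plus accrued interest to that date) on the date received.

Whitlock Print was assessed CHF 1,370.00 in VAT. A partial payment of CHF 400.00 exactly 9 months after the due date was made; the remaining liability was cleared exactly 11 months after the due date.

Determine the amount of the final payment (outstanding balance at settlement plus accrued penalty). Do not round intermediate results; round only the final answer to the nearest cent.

Balance at month 9: CHF 1,370.0000 × (1 + 0.0135)^9 = CHF 1,545.7325…
After CHF 400.00 payment: CHF 1,545.7325… − CHF 400.00 = CHF 1,145.7325…
Balance at month 11: CHF 1,145.7325… × (1 + 0.0135)^2 = CHF 1,176.8761…
Penalty: 11 × 2% × CHF 1,370.00 = CHF 301.40
Final settlement = outstanding balance + penalty = CHF 1,176.8761… + CHF 301.40 = CHF 1,478.28

CHF 1,478.28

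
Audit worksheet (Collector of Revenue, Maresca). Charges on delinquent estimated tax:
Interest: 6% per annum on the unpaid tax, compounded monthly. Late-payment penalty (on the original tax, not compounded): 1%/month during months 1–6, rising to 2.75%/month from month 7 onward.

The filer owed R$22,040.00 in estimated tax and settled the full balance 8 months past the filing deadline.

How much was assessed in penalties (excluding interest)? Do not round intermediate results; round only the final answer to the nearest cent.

Penalty, months 1–6: 6 × 1% × R$22,040.00 = R$1,322.40
Penalty, months 7–8: 2 × 2.75% × R$22,040.00 = R$1,212.20
Total penalty = R$1,322.40 + R$1,212.20 = R$2,534.60

R$2,534.60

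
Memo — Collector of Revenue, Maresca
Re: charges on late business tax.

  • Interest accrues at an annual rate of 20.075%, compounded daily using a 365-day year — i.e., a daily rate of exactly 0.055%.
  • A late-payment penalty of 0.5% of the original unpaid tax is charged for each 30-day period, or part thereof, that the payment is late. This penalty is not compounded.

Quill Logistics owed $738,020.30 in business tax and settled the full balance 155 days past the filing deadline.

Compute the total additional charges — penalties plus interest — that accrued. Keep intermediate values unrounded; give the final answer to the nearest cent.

$87,797.67

Penalty periods: ⌈155/30⌉ = 6; penalty = 6 × 0.5% × $738,020.30 = $22,140.61…
Interest: $738,020.30 × ((1 + 0.00055)^155 − 1) = $738,020.30 × 0.08896376… = $65,657.0606…
Penalties + interest = $22,140.6090 + $65,657.0606… = $87,797.67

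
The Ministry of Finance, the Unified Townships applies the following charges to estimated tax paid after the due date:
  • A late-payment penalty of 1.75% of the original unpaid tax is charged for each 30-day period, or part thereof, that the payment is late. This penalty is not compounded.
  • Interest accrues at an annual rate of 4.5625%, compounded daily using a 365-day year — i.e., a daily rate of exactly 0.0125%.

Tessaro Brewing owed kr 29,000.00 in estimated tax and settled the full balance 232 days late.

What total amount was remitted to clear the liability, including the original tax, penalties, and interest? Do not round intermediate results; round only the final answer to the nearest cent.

kr 33,913.26

Penalty periods: ⌈232/30⌉ = 8; penalty = 8 × 1.75% × kr 29,000.00 = kr 4,060.00
Interest: kr 29,000.00 × ((1 + 0.000125)^232 − 1) = kr 29,000.00 × 0.02942273… = kr 853.2591…
Total = kr 29,000.00 + kr 4,060.0000 + kr 853.2591… = kr 33,913.26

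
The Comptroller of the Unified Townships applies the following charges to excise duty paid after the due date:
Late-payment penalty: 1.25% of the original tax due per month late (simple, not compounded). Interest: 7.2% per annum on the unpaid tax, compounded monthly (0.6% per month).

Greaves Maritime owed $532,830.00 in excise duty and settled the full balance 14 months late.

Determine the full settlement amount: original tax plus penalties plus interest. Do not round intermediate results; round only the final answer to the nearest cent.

$672,621.11

Late-payment penalty = 1.25% × $532,830.00 × 14 mo = $93,245.25
Interest: $532,830.00 × ((1 + 0.006)^14 − 1) = $532,830.00 × 0.0873559… = $46,545.8639…
Total = $532,830.00 + $93,245.2500 + $46,545.8639… = $672,621.11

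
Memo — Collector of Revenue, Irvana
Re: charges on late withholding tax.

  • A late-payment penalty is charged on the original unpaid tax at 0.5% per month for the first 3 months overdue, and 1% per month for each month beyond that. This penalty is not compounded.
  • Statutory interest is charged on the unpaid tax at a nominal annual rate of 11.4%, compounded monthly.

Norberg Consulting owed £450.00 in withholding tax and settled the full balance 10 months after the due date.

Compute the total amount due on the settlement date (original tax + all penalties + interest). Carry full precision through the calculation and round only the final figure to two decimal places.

Penalty, months 1–3: 3 × 0.5% × £450.00 = £6.75
Penalty, months 4–10: 7 × 1% × £450.00 = £31.50
Interest (11.4%/yr ÷ 12 = 0.95%/month): £450.00 × ((1 + 0.0095)^10 − 1) = £44.6246…
Total = £450.00 + £38.2500 + £44.6246… = £532.87

£532.87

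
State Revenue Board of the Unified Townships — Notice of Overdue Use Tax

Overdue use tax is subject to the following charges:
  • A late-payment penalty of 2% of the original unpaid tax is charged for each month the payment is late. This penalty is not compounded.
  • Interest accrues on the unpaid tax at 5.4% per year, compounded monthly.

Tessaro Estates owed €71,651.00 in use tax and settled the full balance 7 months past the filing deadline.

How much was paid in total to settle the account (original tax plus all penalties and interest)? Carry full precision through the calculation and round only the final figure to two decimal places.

€83,969.85

Late-payment penalty = 2% × €71,651.00 × 7 mo = €10,031.14
Interest (5.4%/yr ÷ 12 = 0.45%/month): €71,651.00 × ((1 + 0.0045)^7 − 1) = €2,287.7056…
Total = €71,651.00 + €10,031.1400 + €2,287.7056… = €83,969.85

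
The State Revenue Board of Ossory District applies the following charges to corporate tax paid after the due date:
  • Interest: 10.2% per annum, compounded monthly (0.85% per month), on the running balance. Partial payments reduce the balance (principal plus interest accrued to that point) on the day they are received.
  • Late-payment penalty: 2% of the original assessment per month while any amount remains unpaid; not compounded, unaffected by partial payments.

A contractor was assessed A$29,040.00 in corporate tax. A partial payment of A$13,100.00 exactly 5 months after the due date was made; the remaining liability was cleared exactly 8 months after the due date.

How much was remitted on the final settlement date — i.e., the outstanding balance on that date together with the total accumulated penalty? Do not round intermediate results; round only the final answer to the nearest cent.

A$22,283.98

Balance at month 5: A$29,040.0000 × (1 + 0.0085)^5 = A$30,295.3605…
After A$13,100.00 payment: A$30,295.3605… − A$13,100.00 = A$17,195.3605…
Balance at month 8: A$17,195.3605… × (1 + 0.0085)^3 = A$17,637.5798…
Penalty: 8 × 2% × A$29,040.00 = A$4,646.40
Final settlement = outstanding balance + penalty = A$17,637.5798… + A$4,646.40 = A$22,283.98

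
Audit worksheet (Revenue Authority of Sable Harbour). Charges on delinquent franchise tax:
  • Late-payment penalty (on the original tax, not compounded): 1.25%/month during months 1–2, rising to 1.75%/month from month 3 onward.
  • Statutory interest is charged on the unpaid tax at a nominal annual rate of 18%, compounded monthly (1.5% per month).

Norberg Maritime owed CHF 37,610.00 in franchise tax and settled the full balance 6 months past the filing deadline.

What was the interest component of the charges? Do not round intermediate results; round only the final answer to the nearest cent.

Interest: CHF 37,610.00 × ((1 + 0.015)^6 − 1) = CHF 37,610.00 × 0.0934433… = CHF 3,514.4012…

CHF 3,514.40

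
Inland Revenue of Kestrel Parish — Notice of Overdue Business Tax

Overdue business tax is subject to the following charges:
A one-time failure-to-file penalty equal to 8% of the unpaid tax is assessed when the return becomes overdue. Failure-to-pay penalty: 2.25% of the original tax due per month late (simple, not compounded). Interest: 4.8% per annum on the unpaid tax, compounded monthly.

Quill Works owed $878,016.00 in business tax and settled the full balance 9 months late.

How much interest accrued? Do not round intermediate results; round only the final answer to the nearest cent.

$32,119.06

Interest (4.8%/yr ÷ 12 = 0.4%/month): $878,016.00 × ((1 + 0.004)^9 − 1) = $32,119.0619…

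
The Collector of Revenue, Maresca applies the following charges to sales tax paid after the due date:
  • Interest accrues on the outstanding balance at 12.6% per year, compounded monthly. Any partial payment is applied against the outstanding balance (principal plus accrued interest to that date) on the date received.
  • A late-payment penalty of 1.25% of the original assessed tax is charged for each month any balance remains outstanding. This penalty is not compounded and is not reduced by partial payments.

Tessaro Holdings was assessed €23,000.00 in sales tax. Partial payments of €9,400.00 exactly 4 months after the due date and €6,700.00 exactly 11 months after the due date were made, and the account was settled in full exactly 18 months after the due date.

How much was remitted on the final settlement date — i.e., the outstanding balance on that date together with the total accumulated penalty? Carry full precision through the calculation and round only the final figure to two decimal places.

€14,844.16

Monthly rate = 12.6% ÷ 12 = 1.05%
Balance at month 4: €23,000.0000 × (1 + 0.0105)^4 = €23,981.3213…
After €9,400.00 payment: €23,981.3213… − €9,400.00 = €14,581.3213…
Balance at month 11: €14,581.3213… × (1 + 0.0105)^7 = €15,687.4048…
After €6,700.00 payment: €15,687.4048… − €6,700.00 = €8,987.4048…
Balance at month 18: €8,987.4048… × (1 + 0.0105)^7 = €9,669.1552…
Penalty: 18 × 1.25% × €23,000.00 = €5,175.00
Final settlement = outstanding balance + penalty = €9,669.1552… + €5,175.00 = €14,844.16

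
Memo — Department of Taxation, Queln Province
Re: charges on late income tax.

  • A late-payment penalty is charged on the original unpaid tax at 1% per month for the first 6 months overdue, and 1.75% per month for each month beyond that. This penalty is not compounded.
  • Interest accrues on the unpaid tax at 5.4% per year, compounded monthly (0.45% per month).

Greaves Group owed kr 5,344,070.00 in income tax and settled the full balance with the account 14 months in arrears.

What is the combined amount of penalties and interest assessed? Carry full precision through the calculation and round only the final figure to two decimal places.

kr 1,415,517.67

Penalty, months 1–6: 6 × 1% × kr 5,344,070.00 = kr 320,644.20
Penalty, months 7–14: 8 × 1.75% × kr 5,344,070.00 = kr 748,169.80
Interest: kr 5,344,070.00 × ((1 + 0.0045)^14 − 1) = kr 5,344,070.00 × 0.0648763… = kr 346,703.6686…
Penalties + interest = kr 1,068,814.0000 + kr 346,703.6686… = kr 1,415,517.67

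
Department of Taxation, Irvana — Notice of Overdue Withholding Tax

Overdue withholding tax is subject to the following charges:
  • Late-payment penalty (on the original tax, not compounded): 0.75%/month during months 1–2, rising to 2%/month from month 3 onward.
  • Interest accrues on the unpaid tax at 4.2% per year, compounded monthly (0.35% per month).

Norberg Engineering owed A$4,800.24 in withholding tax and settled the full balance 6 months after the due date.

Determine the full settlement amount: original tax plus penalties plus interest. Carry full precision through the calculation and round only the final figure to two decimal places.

A$5,357.95

Penalty, months 1–2: 2 × 0.75% × A$4,800.24 = A$72.00…
Penalty, months 3–6: 4 × 2% × A$4,800.24 = A$384.02…
Interest: A$4,800.24 × ((1 + 0.0035)^6 − 1) = A$4,800.24 × 0.0211846… = A$101.6912…
Total = A$4,800.24 + A$456.0228 + A$101.6912… = A$5,357.95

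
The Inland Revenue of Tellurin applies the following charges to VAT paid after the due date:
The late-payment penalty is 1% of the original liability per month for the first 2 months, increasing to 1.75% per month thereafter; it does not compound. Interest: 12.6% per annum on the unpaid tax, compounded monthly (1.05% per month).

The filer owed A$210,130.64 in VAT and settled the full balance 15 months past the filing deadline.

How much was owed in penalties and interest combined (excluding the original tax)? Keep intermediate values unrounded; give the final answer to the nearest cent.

A$87,649.68

Penalty, months 1–2: 2 × 1% × A$210,130.64 = A$4,202.61…
Penalty, months 3–15: 13 × 1.75% × A$210,130.64 = A$47,804.72…
Interest: A$210,130.64 × ((1 + 0.0105)^15 − 1) = A$210,130.64 × 0.1696200… = A$35,642.3489…
Penalties + interest = A$52,007.3334 + A$35,642.3489… = A$87,649.68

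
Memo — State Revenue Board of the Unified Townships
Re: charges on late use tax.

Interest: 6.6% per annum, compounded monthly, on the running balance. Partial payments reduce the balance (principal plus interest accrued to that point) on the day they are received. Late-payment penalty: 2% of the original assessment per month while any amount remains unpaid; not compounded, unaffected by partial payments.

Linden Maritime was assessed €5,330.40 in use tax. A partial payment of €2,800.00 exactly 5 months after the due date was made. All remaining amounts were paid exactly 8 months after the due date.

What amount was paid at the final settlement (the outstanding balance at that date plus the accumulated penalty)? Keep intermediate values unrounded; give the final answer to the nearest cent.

Monthly rate = 6.6% ÷ 12 = 0.55%
Balance at month 5: €5,330.4000 × (1 + 0.0055)^5 = €5,478.6073…
After €2,800.00 payment: €5,478.6073… − €2,800.00 = €2,678.6073…
Balance at month 8: €2,678.6073… × (1 + 0.0055)^3 = €2,723.0479…
Penalty: 8 × 2% × €5,330.40 = €852.86…
Final settlement = outstanding balance + penalty = €2,723.0479… + €852.86… = €3,575.91

€3,575.91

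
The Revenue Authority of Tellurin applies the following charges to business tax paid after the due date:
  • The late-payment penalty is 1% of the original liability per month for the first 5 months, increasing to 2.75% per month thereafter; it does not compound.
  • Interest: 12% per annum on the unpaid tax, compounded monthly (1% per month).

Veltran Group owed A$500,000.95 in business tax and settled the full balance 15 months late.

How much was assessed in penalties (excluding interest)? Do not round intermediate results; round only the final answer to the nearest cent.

A$162,500.31

Penalty, months 1–5: 5 × 1% × A$500,000.95 = A$25,000.05…
Penalty, months 6–15: 10 × 2.75% × A$500,000.95 = A$137,500.26…
Total penalty = A$25,000.05… + A$137,500.26… = A$162,500.31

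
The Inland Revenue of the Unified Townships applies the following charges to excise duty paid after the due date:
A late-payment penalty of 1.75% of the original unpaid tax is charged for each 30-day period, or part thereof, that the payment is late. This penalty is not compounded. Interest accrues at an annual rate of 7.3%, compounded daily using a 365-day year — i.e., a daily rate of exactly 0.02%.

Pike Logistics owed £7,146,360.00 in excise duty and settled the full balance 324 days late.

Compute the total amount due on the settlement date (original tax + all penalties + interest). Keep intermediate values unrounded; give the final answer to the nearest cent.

Penalty periods: ⌈324/30⌉ = 11; penalty = 11 × 1.75% × £7,146,360.00 = £1,375,674.30
Interest: £7,146,360.00 × ((1 + 0.0002)^324 − 1) = £7,146,360.00 × 0.06693870… = £478,368.0557…
Total = £7,146,360.00 + £1,375,674.3000 + £478,368.0557… = £9,000,402.36

£9,000,402.36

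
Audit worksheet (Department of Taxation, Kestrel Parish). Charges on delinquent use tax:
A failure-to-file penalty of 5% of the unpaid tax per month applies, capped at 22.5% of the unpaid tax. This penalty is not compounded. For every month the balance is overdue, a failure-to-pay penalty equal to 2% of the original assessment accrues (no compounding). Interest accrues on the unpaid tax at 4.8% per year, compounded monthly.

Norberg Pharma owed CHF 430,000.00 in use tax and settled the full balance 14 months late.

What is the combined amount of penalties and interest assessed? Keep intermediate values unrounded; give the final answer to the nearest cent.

CHF 241,866.21

Failure-to-file: 14 × 5% × CHF 430,000.00 = CHF 301,000.00, capped at 22.5% × CHF 430,000.00 = CHF 96,750.00
Failure-to-pay penalty = 2% × CHF 430,000.00 × 14 mo = CHF 120,400.00
Interest (4.8%/yr ÷ 12 = 0.4%/month): CHF 430,000.00 × ((1 + 0.004)^14 − 1) = CHF 24,716.2084…
Penalties + interest = CHF 217,150.0000 + CHF 24,716.2084… = CHF 241,866.21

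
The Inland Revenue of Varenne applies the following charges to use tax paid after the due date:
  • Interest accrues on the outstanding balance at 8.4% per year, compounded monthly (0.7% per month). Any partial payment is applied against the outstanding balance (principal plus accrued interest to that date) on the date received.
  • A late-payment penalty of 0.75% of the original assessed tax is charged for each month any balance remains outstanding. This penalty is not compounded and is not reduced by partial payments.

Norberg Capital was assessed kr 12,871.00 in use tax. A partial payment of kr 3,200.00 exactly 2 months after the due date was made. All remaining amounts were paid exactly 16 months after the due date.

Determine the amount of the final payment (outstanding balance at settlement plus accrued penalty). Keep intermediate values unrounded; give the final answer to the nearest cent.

kr 12,407.01

Balance at month 2: kr 12,871.0000 × (1 + 0.007)^2 = kr 13,051.8247…
After kr 3,200.00 payment: kr 13,051.8247… − kr 3,200.00 = kr 9,851.8247…
Balance at month 16: kr 9,851.8247… × (1 + 0.007)^14 = kr 10,862.4868…
Penalty: 16 × 0.75% × kr 12,871.00 = kr 1,544.52
Final settlement = outstanding balance + penalty = kr 10,862.4868… + kr 1,544.52 = kr 12,407.01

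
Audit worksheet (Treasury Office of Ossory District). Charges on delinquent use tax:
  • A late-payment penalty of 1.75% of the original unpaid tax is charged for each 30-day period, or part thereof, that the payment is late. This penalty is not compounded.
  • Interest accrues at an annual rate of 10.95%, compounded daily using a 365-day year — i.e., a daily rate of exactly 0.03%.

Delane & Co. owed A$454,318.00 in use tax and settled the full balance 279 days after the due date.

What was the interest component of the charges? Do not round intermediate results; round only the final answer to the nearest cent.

A$39,656.97

Interest: A$454,318.00 × ((1 + 0.0003)^279 − 1) = A$454,318.00 × 0.08728901… = A$39,656.9665…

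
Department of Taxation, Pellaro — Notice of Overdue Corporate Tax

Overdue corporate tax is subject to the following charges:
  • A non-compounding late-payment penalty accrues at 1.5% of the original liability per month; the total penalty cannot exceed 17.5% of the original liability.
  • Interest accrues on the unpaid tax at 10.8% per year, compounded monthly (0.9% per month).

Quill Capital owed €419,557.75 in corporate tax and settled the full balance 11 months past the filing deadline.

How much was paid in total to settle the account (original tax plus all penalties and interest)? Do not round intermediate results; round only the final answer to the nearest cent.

Penalty: 11 × 1.5% × €419,557.75 = €69,227.03… (below the 17.5% cap of €73,422.61…)
Interest: €419,557.75 × ((1 + 0.009)^11 − 1) = €419,557.75 × 0.1035775… = €43,456.7335…
Total = €419,557.75 + €69,227.0288… + €43,456.7335… = €532,241.51

€532,241.51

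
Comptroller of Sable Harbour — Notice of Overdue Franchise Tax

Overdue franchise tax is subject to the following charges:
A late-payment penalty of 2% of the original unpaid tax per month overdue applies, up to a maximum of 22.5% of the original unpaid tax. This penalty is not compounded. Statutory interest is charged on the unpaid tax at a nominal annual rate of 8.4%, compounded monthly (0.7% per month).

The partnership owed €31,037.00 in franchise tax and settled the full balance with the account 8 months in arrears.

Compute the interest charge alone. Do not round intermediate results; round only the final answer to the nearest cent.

Interest: €31,037.00 × ((1 + 0.007)^8 − 1) = €31,037.00 × 0.0573914… = €1,781.2562…

€1,781.26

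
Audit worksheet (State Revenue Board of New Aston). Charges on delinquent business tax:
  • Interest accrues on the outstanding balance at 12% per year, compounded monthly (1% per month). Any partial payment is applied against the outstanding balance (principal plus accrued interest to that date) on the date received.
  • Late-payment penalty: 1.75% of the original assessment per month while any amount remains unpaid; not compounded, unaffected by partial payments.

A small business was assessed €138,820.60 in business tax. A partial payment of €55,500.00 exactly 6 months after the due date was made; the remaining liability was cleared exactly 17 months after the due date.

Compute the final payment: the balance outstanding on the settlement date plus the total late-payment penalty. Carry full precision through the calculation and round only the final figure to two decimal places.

Balance at month 6: €138,820.6000 × (1 + 0.01)^6 = €147,360.8642…
After €55,500.00 payment: €147,360.8642… − €55,500.00 = €91,860.8642…
Balance at month 17: €91,860.8642… × (1 + 0.01)^11 = €102,486.2585…
Penalty: 17 × 1.75% × €138,820.60 = €41,299.13…
Final settlement = outstanding balance + penalty = €102,486.2585… + €41,299.13… = €143,785.39

€143,785.39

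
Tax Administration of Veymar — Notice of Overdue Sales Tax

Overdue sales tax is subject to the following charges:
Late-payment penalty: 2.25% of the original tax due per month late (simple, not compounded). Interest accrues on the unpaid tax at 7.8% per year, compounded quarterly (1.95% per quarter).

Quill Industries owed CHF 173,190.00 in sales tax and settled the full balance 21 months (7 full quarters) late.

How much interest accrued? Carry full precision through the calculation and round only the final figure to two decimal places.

Interest: CHF 173,190.00 × ((1 + 0.0195)^7 − 1) = CHF 173,190.00 × 0.1447499… = CHF 25,069.2336…

CHF 25,069.23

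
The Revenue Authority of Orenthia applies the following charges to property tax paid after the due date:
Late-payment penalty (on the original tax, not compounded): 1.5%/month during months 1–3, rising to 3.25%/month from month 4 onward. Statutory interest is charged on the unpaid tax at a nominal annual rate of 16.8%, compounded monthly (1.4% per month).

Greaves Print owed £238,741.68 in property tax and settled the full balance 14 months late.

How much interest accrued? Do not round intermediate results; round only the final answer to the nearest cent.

£51,299.47

Interest: £238,741.68 × ((1 + 0.014)^14 − 1) = £238,741.68 × 0.2148744… = £51,299.4681…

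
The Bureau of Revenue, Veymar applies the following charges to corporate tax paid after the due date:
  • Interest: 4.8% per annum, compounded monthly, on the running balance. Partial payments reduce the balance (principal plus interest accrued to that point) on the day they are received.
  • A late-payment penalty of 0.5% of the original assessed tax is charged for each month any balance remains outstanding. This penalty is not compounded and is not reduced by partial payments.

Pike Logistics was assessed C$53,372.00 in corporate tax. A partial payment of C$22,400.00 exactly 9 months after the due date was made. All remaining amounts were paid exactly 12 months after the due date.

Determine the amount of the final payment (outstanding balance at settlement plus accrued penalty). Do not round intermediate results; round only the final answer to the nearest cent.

C$36,523.42

Monthly rate = 4.8% ÷ 12 = 0.4%
Balance at month 9: C$53,372.0000 × (1 + 0.004)^9 = C$55,324.4229…
After C$22,400.00 payment: C$55,324.4229… − C$22,400.00 = C$32,924.4229…
Balance at month 12: C$32,924.4229… × (1 + 0.004)^3 = C$33,321.0985…
Penalty: 12 × 0.5% × C$53,372.00 = C$3,202.32
Final settlement = outstanding balance + penalty = C$33,321.0985… + C$3,202.32 = C$36,523.42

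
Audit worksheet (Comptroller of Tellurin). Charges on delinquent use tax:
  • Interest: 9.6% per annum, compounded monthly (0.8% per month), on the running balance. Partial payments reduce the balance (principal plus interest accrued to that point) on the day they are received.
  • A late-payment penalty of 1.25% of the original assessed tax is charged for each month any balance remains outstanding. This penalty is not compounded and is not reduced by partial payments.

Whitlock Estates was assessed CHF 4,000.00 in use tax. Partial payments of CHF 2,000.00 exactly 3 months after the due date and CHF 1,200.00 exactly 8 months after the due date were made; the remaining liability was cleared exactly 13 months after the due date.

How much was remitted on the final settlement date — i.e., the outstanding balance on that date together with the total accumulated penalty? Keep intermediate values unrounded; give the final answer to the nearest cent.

CHF 1,671.91

Balance at month 3: CHF 4,000.0000 × (1 + 0.008)^3 = CHF 4,096.7700…
After CHF 2,000.00 payment: CHF 4,096.7700… − CHF 2,000.00 = CHF 2,096.7700…
Balance at month 8: CHF 2,096.7700… × (1 + 0.008)^5 = CHF 2,181.9936…
After CHF 1,200.00 payment: CHF 2,181.9936… − CHF 1,200.00 = CHF 981.9936…
Balance at month 13: CHF 981.9936… × (1 + 0.008)^5 = CHF 1,021.9068…
Penalty: 13 × 1.25% × CHF 4,000.00 = CHF 650.00
Final settlement = outstanding balance + penalty = CHF 1,021.9068… + CHF 650.00 = CHF 1,671.91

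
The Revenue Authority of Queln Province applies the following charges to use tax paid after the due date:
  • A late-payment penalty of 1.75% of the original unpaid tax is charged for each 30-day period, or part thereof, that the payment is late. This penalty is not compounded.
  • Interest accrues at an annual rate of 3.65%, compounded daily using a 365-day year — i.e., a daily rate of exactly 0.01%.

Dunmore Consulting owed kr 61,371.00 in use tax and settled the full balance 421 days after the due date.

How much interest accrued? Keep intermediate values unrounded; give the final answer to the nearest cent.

kr 2,638.74

Interest: kr 61,371.00 × ((1 + 0.0001)^421 − 1) = kr 61,371.00 × 0.04299658… = kr 2,638.7430…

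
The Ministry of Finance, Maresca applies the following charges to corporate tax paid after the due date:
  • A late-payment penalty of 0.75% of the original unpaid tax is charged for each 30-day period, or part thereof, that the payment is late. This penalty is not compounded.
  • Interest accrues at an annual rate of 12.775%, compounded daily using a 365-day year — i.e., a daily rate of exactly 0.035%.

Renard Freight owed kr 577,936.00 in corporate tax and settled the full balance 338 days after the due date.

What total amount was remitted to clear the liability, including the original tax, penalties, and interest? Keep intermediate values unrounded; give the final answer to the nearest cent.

Penalty periods: ⌈338/30⌉ = 12; penalty = 12 × 0.75% × kr 577,936.00 = kr 52,014.24
Interest: kr 577,936.00 × ((1 + 0.00035)^338 − 1) = kr 577,936.00 × 0.12555844… = kr 72,564.7417…
Total = kr 577,936.00 + kr 52,014.2400 + kr 72,564.7417… = kr 702,514.98

kr 702,514.98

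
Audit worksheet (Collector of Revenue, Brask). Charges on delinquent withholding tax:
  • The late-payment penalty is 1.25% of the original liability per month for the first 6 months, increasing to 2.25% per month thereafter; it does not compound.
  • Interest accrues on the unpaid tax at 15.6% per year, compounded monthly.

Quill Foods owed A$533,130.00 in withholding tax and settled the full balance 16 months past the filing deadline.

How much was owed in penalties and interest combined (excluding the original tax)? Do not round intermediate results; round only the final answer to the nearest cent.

A$282,326.44

Penalty, months 1–6: 6 × 1.25% × A$533,130.00 = A$39,984.75
Penalty, months 7–16: 10 × 2.25% × A$533,130.00 = A$119,954.25
Interest (15.6%/yr ÷ 12 = 1.3%/month): A$533,130.00 × ((1 + 0.013)^16 − 1) = A$122,387.4352…
Penalties + interest = A$159,939.0000 + A$122,387.4352… = A$282,326.44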